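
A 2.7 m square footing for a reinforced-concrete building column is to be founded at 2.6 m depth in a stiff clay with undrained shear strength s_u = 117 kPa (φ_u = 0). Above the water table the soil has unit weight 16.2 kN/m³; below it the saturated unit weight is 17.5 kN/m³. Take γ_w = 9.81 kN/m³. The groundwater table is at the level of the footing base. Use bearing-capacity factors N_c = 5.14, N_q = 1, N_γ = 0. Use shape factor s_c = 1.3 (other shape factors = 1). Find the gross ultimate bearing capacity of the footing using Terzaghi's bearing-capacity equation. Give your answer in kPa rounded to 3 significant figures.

q_ult ≈ 824 kPa

Overburden at base level: q = 16.2 × 2.6 = 42.12 kPa.
Cohesion term c·N_c·s_c = 117 × 5.14 × 1.3 = 781.79 kPa; surcharge term q·N_q = 42.12 × 1 = 42.12 kPa.
q_ult = 781.79 + 42.12 = 823.91 kPa.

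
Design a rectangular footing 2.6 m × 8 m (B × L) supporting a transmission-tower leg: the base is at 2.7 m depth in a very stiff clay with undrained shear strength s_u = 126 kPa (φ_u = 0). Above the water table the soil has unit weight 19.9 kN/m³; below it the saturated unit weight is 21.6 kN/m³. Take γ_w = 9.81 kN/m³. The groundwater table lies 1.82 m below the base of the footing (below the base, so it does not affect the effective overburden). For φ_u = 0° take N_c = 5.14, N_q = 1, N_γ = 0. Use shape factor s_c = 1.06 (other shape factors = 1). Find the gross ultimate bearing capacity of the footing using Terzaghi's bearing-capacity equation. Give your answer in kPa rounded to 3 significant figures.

Effective surcharge at the founding depth q = γ·D_f = 19.9 × 2.7 = 53.73 kPa.
q_ult = c·N_c·s_c + q·N_q
     = 126 × 5.14 × 1.06 + 53.73 × 1
     = 686.5 + 53.73 = 740.23 kPa.

q_ult ≈ 740 kPa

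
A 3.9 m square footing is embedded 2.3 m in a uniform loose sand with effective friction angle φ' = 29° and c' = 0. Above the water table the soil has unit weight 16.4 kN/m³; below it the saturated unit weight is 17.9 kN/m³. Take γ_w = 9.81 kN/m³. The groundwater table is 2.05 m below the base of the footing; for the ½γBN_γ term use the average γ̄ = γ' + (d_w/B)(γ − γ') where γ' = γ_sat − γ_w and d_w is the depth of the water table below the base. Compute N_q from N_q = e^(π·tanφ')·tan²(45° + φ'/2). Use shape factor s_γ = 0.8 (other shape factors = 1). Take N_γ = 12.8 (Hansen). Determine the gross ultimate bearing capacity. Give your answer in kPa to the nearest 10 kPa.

q_ult ≈ 870 kPa

tan29° = 0.5543, so N_q = e^(π×0.5543)·tan²(59.5°) = 5.705 × 2.882 = 16.44.
q = γ·D_f = 16.4 × 2.3 = 37.72 kPa.
γ' = 8.09 kN/m³; averaging over the depth B below the base, γ̄ = γ' + (d_w/B)(γ − γ') = 12.458 kN/m³.
q·N_q = 37.72 × 16.443 = 620.24 kPa
0.5·γ·B·N_γ·s_γ = 0.5 × 12.458 × 3.9 × 12.8 × 0.8 = 248.76 kPa
q_ult = 620.24 + 248.76 = 869 kPa.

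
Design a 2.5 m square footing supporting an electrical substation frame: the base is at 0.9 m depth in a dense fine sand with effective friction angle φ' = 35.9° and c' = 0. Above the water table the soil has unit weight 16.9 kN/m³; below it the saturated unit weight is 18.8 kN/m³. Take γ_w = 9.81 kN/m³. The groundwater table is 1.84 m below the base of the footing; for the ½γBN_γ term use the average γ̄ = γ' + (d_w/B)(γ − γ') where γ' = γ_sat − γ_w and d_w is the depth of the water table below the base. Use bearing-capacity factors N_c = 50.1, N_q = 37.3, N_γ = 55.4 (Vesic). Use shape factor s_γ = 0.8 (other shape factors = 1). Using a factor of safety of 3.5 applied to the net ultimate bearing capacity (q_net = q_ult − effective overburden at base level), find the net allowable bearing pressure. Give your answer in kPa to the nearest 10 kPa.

Overburden at base level: q = 16.9 × 0.9 = 15.21 kPa.
The water table is 1.84 m below the base (< B = 2.5 m), so the ½γBN_γ term uses γ̄ = γ' + (d_w/B)(γ − γ') = 8.99 + (1.84/2.5)(16.9 − 8.99) = 14.812 kN/m³.
Surcharge term q·N_q = 15.21 × 37.3 = 567.33 kPa; self-weight term 0.5·γ·B·N_γ·s_γ = 0.5 × 14.812 × 2.5 × 55.4 × 0.8 = 820.57 kPa.
q_ult = 567.33 + 820.57 = 1387.9 kPa.
Net ultimate: q_net = 1387.9 − 15.21 = 1372.7 kPa.
q_all(net) = 1372.7 / 3.5 = 392.2 kPa.

q_all(net) ≈ 390 kPa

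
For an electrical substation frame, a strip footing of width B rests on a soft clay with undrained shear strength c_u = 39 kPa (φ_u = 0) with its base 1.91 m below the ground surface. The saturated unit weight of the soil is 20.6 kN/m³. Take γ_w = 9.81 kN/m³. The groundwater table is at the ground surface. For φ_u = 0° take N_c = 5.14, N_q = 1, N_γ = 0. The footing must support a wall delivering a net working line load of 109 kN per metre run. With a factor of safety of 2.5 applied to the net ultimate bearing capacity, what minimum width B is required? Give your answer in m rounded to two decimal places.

B = 1.36 m

Water table at ground surface, so effective unit weight γ' = 20.6 − 9.81 = 10.79 kN/m³ is used throughout; overburden q = 10.79 × 1.91 = 20.609 kPa.
Cohesion term c·N_c = 39 × 5.14 = 200.46 kPa; surcharge term q·N_q = 20.609 × 1 = 20.609 kPa.
q_ult = 200.46 + 20.609 = 221.07 kPa.
For φ = 0 the ½γBN_γ term vanishes, so q_ult is independent of B. q_net = 221.07 − 20.609 = 200.46 kPa; q_all(net) = 200.46/2.5 = 80.184 kPa.
Required width B = w / q_all(net) = 109 / 80.184 = 1.359 m.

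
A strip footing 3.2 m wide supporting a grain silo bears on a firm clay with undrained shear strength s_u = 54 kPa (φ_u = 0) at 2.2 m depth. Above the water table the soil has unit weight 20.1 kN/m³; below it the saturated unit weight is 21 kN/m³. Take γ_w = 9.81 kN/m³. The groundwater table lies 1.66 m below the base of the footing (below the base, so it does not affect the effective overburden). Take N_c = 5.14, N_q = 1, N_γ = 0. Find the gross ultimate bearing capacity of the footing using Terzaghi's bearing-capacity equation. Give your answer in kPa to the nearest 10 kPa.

q_ult ≈ 320 kPa

Overburden at base level: q = 20.1 × 2.2 = 44.22 kPa.
Cohesion term c·N_c = 54 × 5.14 = 277.56 kPa; surcharge term q·N_q = 44.22 × 1 = 44.22 kPa.
q_ult = 277.56 + 44.22 = 321.78 kPa.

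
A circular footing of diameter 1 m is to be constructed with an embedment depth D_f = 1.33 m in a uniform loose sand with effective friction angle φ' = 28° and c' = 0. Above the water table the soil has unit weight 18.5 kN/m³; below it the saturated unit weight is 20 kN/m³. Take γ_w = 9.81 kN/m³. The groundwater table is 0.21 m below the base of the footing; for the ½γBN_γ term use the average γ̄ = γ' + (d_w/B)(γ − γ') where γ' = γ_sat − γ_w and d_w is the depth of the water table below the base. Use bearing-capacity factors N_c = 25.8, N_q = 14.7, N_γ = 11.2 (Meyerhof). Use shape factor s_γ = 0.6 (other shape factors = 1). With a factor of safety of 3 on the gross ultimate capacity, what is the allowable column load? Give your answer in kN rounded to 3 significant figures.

Overburden at base level: q = 18.5 × 1.33 = 24.605 kPa.
The water table is 0.21 m below the base (< B = 1 m), so the ½γBN_γ term uses γ̄ = γ' + (d_w/B)(γ − γ') = 10.19 + (0.21/1)(18.5 − 10.19) = 11.935 kN/m³.
Surcharge term q·N_q = 24.605 × 14.7 = 361.69 kPa; self-weight term 0.5·γ·B·N_γ·s_γ = 0.5 × 11.935 × 1 × 11.2 × 0.6 = 40.102 kPa.
q_ult = 361.69 + 40.102 = 401.8 kPa.
Gross allowable pressure q_all = 401.8 / 3 = 133.93 kPa.
Footing area = 0.7854 m², so allowable column load = 133.93 × 0.7854 = 105.19 kN.

P_all ≈ 105 kN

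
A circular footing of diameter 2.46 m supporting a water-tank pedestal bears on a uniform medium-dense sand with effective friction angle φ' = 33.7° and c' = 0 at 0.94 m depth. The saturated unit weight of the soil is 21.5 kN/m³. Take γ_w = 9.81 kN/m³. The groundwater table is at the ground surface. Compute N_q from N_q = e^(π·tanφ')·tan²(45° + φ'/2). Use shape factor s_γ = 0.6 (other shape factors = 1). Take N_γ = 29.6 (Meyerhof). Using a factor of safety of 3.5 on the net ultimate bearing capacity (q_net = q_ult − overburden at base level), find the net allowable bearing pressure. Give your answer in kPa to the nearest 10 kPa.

q_all(net) ≈ 160 kPa

N_q = e^(π·tan33.7°)·tan²(61.85°) = 28.39.
With the water table at the surface the whole profile is submerged: γ' = 21.5 − 9.81 = 11.69 kN/m³, so q = γ'·D_f = 10.989 kPa; the same γ' applies in the ½γBN_γ term.
q_ult = q·N_q + 0.5·γ·B·N_γ·s_γ
     = 10.989 × 28.386 + 0.5 × 11.69 × 2.46 × 29.6 × 0.6
     = 311.92 + 255.37 = 567.29 kPa.
q_net = 567.29 − 10.989 = 556.3 kPa.
q_all(net) = 556.3 / 3.5 = 158.94 kPa.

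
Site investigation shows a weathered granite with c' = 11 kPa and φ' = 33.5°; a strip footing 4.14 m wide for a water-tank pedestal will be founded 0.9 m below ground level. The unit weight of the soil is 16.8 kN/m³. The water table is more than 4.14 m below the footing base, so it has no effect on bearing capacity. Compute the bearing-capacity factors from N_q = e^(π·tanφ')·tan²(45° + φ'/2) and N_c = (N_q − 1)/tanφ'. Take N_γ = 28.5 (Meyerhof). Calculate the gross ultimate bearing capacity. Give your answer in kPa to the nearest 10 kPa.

q_ult ≈ 1850 kPa

tan33.5° = 0.6619, so N_q = e^(π×0.6619)·tan²(61.75°) = 7.999 × 3.464 = 27.71.
N_c = (27.71 − 1)/tan33.5° = 40.35.
Effective surcharge at the founding depth q = γ·D_f = 16.8 × 0.9 = 15.12 kPa.
q_ult = c·N_c + q·N_q + 0.5·γ·B·N_γ
     = 11 × 40.351 + 15.12 × 27.707 + 0.5 × 16.8 × 4.14 × 28.5
     = 443.86 + 418.94 + 991.12 = 1853.9 kPa.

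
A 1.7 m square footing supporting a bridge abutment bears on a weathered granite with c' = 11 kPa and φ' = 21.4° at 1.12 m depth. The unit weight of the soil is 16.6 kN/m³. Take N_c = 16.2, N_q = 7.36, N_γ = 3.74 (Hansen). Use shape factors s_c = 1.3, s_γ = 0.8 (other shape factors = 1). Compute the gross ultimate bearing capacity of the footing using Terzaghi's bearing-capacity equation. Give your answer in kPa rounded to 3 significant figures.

q_ult ≈ 411 kPa

q = γ·D_f = 16.6 × 1.12 = 18.592 kPa.
c·N_c·s_c = 11 × 16.2 × 1.3 = 231.66 kPa
q·N_q = 18.592 × 7.36 = 136.84 kPa
0.5·γ·B·N_γ·s_γ = 0.5 × 16.6 × 1.7 × 3.74 × 0.8 = 42.217 kPa
q_ult = 231.66 + 136.84 + 42.217 = 410.71 kPa.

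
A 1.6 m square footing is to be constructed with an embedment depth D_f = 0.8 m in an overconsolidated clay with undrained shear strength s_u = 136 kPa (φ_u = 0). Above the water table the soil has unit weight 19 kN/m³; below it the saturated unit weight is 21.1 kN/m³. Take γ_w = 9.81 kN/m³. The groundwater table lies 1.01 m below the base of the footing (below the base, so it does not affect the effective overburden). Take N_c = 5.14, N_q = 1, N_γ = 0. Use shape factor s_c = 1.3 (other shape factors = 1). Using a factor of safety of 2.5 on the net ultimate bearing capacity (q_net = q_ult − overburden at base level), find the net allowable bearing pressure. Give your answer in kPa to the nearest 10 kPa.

Effective surcharge at the founding depth q = γ·D_f = 19 × 0.8 = 15.2 kPa.
q_ult = c·N_c·s_c + q·N_q
     = 136 × 5.14 × 1.3 + 15.2 × 1
     = 908.75 + 15.2 = 923.95 kPa.
q_net = 923.95 − 15.2 = 908.75 kPa.
q_all(net) = 908.75 / 2.5 = 363.5 kPa.

q_all(net) ≈ 360 kPa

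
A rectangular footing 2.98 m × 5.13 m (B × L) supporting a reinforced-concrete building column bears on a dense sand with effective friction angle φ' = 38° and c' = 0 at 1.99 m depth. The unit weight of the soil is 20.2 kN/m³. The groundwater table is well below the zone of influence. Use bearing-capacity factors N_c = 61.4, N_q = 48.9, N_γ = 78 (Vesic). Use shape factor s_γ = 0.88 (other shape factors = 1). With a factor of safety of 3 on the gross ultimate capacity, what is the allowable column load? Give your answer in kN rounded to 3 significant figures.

P_all ≈ 20500 kN

Overburden at base level: q = 20.2 × 1.99 = 40.198 kPa.
Surcharge term q·N_q = 40.198 × 48.9 = 1965.7 kPa; self-weight term 0.5·γ·B·N_γ·s_γ = 0.5 × 20.2 × 2.98 × 78 × 0.88 = 2065.9 kPa.
q_ult = 1965.7 + 2065.9 = 4031.6 kPa.
Gross allowable pressure q_all = 4031.6 / 3 = 1343.9 kPa.
Footing area = 15.2874 m², so allowable column load = 1343.9 × 15.2874 = 20544 kN.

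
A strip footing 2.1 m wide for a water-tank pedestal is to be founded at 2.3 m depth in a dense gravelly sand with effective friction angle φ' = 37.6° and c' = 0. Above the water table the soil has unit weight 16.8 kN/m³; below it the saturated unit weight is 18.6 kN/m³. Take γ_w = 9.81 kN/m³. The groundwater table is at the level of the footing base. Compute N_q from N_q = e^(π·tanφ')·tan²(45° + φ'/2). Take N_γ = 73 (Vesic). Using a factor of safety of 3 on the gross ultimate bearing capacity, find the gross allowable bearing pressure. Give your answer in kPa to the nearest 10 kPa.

q_all ≈ 820 kPa

N_q = e^(π·tan37.6°)·tan²(63.8°) = 46.42.
Effective surcharge at the founding depth q = γ·D_f = 16.8 × 2.3 = 38.64 kPa.
The water table coincides with the base, so in the self-weight term γ → γ' = 8.79 kN/m³.
q_ult = q·N_q + 0.5·γ·B·N_γ
     = 38.64 × 46.417 + 0.5 × 8.79 × 2.1 × 73
     = 1793.5 + 673.75 = 2467.3 kPa.
q_all = 2467.3 / 3 = 822.43 kPa.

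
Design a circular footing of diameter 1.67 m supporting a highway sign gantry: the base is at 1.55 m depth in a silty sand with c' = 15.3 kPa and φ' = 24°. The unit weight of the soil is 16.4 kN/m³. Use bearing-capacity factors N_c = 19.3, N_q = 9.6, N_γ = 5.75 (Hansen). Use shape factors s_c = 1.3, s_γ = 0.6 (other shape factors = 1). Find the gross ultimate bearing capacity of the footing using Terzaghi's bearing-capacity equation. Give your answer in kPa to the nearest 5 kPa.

q_ult ≈ 675 kPa

q = γ·D_f = 16.4 × 1.55 = 25.42 kPa.
c·N_c·s_c = 15.3 × 19.3 × 1.3 = 383.88 kPa
q·N_q = 25.42 × 9.6 = 244.03 kPa
0.5·γ·B·N_γ·s_γ = 0.5 × 16.4 × 1.67 × 5.75 × 0.6 = 47.244 kPa
q_ult = 383.88 + 244.03 + 47.244 = 675.15 kPa.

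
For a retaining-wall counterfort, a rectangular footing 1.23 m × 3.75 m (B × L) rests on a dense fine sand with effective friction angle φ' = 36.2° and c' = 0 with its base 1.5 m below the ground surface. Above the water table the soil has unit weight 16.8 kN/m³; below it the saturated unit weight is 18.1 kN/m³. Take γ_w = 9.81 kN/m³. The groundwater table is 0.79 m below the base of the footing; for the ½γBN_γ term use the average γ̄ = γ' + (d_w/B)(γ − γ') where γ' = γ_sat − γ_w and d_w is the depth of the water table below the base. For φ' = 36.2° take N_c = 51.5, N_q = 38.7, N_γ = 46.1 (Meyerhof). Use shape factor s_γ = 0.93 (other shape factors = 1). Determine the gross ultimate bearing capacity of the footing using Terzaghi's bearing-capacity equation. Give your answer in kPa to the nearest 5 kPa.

Effective surcharge at the founding depth q = γ·D_f = 16.8 × 1.5 = 25.2 kPa.
With d_w = 0.79 m < B, γ̄ = 8.29 + (0.79/1.23) × (16.8 − 8.29) = 13.756 kN/m³.
q_ult = q·N_q + 0.5·γ·B·N_γ·s_γ
     = 25.2 × 38.7 + 0.5 × 13.756 × 1.23 × 46.1 × 0.93
     = 975.24 + 362.7 = 1337.9 kPa.

q_ult ≈ 1340 kPa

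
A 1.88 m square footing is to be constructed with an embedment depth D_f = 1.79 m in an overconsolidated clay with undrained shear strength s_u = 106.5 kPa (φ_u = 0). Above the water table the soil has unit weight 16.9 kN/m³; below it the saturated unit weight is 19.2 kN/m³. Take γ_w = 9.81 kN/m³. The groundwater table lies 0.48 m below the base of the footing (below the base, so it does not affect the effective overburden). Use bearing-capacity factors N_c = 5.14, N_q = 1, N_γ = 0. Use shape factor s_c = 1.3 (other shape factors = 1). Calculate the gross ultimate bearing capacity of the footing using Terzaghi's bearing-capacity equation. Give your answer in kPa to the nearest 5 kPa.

q_ult ≈ 740 kPa

Overburden at base level: q = 16.9 × 1.79 = 30.251 kPa.
Cohesion term c·N_c·s_c = 106.5 × 5.14 × 1.3 = 711.63 kPa; surcharge term q·N_q = 30.251 × 1 = 30.251 kPa.
q_ult = 711.63 + 30.251 = 741.88 kPa.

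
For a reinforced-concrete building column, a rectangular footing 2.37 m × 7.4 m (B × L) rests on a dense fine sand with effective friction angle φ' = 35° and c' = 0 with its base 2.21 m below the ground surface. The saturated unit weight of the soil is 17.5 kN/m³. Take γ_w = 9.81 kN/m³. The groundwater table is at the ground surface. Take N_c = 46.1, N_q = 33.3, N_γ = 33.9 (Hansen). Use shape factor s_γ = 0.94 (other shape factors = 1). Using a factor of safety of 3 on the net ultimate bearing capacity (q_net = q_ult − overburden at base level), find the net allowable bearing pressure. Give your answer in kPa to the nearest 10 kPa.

γ' = 17.5 − 9.81 = 7.69 kN/m³ (submerged throughout). q = 7.69 × 2.21 = 16.995 kPa; the same γ' applies in the ½γBN_γ term.
q·N_q = 16.995 × 33.3 = 565.93 kPa
0.5·γ·B·N_γ·s_γ = 0.5 × 7.69 × 2.37 × 33.9 × 0.94 = 290.38 kPa
q_ult = 565.93 + 290.38 = 856.31 kPa.
q_net = 856.31 − 16.995 = 839.32 kPa.
q_all(net) = 839.32 / 3 = 279.77 kPa.

q_all(net) ≈ 280 kPa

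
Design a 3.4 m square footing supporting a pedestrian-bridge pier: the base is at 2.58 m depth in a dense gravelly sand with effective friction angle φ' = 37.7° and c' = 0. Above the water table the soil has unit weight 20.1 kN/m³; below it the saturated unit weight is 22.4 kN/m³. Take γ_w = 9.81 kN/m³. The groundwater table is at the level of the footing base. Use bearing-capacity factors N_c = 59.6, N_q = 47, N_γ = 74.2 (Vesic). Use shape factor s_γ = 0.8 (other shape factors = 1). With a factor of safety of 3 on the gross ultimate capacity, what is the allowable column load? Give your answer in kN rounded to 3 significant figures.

Effective surcharge at the founding depth q = γ·D_f = 20.1 × 2.58 = 51.858 kPa.
The water table coincides with the base, so in the self-weight term γ → γ' = 12.59 kN/m³.
q_ult = q·N_q + 0.5·γ·B·N_γ·s_γ
     = 51.858 × 47 + 0.5 × 12.59 × 3.4 × 74.2 × 0.8
     = 2437.3 + 1270.5 = 3707.8 kPa.
Gross allowable pressure q_all = 3707.8 / 3 = 1235.9 kPa.
Footing area = 11.56 m², so allowable column load = 1235.9 × 11.56 = 14287 kN.

P_all ≈ 14300 kN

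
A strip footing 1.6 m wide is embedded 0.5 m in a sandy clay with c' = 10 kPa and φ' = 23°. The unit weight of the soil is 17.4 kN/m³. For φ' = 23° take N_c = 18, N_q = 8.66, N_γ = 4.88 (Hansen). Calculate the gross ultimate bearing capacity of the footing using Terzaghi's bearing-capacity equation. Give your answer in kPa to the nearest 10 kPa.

Effective surcharge at the founding depth q = γ·D_f = 17.4 × 0.5 = 8.7 kPa.
q_ult = c·N_c + q·N_q + 0.5·γ·B·N_γ
     = 10 × 18 + 8.7 × 8.66 + 0.5 × 17.4 × 1.6 × 4.88
     = 180 + 75.342 + 67.93 = 323.27 kPa.

q_ult ≈ 320 kPa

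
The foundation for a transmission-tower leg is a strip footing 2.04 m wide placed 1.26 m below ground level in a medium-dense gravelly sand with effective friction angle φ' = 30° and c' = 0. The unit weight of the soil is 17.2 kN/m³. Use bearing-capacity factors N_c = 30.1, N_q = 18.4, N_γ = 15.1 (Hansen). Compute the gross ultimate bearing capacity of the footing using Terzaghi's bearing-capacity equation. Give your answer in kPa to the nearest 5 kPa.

q_ult ≈ 665 kPa

q = γ·D_f = 17.2 × 1.26 = 21.672 kPa.
q·N_q = 21.672 × 18.4 = 398.76 kPa
0.5·γ·B·N_γ = 0.5 × 17.2 × 2.04 × 15.1 = 264.91 kPa
q_ult = 398.76 + 264.91 = 663.68 kPa.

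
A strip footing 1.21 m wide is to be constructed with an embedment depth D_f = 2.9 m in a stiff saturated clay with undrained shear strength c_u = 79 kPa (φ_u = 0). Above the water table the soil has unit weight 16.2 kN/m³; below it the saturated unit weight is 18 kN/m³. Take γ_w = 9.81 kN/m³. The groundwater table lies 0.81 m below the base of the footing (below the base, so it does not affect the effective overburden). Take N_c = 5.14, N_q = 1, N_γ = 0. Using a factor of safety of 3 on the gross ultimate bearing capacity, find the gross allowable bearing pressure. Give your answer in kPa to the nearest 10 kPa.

q_all ≈ 150 kPa

Effective surcharge at the founding depth q = γ·D_f = 16.2 × 2.9 = 46.98 kPa.
q_ult = c·N_c + q·N_q
     = 79 × 5.14 + 46.98 × 1
     = 406.06 + 46.98 = 453.04 kPa.
q_all = 453.04 / 3 = 151.01 kPa.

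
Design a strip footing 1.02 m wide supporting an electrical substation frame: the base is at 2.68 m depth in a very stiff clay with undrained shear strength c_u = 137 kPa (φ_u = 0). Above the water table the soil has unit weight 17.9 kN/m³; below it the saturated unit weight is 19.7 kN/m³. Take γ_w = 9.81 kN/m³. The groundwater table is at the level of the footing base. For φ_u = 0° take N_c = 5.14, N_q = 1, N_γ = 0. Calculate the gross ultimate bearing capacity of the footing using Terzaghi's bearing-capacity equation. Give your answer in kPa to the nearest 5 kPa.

q_ult ≈ 750 kPa

q = γ·D_f = 17.9 × 2.68 = 47.972 kPa.
c·N_c = 137 × 5.14 = 704.18 kPa
q·N_q = 47.972 × 1 = 47.972 kPa
q_ult = 704.18 + 47.972 = 752.15 kPa.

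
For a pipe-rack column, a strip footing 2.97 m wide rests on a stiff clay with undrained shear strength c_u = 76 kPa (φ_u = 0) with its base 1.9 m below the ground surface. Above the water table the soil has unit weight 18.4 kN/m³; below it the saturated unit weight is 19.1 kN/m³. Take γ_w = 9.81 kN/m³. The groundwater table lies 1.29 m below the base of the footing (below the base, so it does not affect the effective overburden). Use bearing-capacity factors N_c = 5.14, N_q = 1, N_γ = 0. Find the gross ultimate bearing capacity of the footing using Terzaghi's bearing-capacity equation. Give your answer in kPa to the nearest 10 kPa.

q = γ·D_f = 18.4 × 1.9 = 34.96 kPa.
c·N_c = 76 × 5.14 = 390.64 kPa
q·N_q = 34.96 × 1 = 34.96 kPa
q_ult = 390.64 + 34.96 = 425.6 kPa.

q_ult ≈ 430 kPa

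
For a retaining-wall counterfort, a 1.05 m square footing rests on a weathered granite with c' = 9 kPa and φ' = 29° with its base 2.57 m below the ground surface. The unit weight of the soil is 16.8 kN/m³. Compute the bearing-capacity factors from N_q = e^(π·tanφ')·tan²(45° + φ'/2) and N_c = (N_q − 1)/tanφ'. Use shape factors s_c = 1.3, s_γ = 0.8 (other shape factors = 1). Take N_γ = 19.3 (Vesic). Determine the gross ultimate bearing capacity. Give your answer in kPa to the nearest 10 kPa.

tan29° = 0.5543, so N_q = e^(π×0.5543)·tan²(59.5°) = 5.705 × 2.882 = 16.44.
N_c = (16.44 − 1)/tan29° = 27.86.
Effective surcharge at the founding depth q = γ·D_f = 16.8 × 2.57 = 43.176 kPa.
q_ult = c·N_c·s_c + q·N_q + 0.5·γ·B·N_γ·s_γ
     = 9 × 27.86 × 1.3 + 43.176 × 16.443 + 0.5 × 16.8 × 1.05 × 19.3 × 0.8
     = 325.97 + 709.96 + 136.18 = 1172.1 kPa.

q_ult ≈ 1170 kPa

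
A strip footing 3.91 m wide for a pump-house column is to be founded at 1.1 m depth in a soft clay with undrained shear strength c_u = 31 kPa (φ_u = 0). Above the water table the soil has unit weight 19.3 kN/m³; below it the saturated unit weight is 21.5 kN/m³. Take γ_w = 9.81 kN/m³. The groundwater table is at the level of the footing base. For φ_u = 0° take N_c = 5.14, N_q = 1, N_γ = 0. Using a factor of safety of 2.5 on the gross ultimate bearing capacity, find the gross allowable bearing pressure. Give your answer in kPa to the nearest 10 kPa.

q = γ·D_f = 19.3 × 1.1 = 21.23 kPa.
c·N_c = 31 × 5.14 = 159.34 kPa
q·N_q = 21.23 × 1 = 21.23 kPa
q_ult = 159.34 + 21.23 = 180.57 kPa.
q_all = 180.57 / 2.5 = 72.228 kPa.

q_all ≈ 70 kPa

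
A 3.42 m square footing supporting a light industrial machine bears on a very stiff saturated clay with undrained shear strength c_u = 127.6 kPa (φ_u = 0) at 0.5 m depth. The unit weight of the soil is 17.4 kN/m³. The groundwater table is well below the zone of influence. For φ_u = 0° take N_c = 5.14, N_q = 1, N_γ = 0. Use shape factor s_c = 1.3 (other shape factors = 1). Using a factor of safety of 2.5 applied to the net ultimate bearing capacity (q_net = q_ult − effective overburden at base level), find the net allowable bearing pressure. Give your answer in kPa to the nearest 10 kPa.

q_all(net) ≈ 340 kPa

Effective surcharge at the founding depth q = γ·D_f = 17.4 × 0.5 = 8.7 kPa.
q_ult = c·N_c·s_c + q·N_q
     = 127.6 × 5.14 × 1.3 + 8.7 × 1
     = 852.62 + 8.7 = 861.32 kPa.
Net ultimate: q_net = 861.32 − 8.7 = 852.62 kPa.
q_all(net) = 852.62 / 2.5 = 341.05 kPa.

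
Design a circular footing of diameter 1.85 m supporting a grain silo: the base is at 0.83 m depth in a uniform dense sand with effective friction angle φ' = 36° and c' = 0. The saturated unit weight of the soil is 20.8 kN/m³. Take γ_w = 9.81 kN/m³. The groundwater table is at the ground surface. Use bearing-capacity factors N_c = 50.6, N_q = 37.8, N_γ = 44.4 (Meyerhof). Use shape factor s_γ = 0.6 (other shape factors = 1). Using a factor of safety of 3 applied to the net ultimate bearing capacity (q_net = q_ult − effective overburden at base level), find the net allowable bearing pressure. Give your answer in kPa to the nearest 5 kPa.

q_all(net) ≈ 200 kPa

γ' = 20.8 − 9.81 = 10.99 kN/m³ (submerged throughout). q = 10.99 × 0.83 = 9.1217 kPa; the same γ' applies in the ½γBN_γ term.
q·N_q = 9.1217 × 37.8 = 344.8 kPa
0.5·γ·B·N_γ·s_γ = 0.5 × 10.99 × 1.85 × 44.4 × 0.6 = 270.82 kPa
q_ult = 344.8 + 270.82 = 615.62 kPa.
Net ultimate: q_net = 615.62 − 9.1217 = 606.49 kPa.
q_all(net) = 606.49 / 3 = 202.16 kPa.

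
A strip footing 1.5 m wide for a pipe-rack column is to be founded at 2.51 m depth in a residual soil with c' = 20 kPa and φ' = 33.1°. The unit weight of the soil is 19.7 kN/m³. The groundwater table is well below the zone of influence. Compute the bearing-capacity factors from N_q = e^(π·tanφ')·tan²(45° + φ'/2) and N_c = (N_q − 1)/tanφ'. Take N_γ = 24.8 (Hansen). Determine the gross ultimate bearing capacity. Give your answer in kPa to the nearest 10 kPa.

q_ult ≈ 2450 kPa

tan33.1° = 0.6519, so N_q = e^(π×0.6519)·tan²(61.55°) = 7.752 × 3.406 = 26.41.
N_c = (26.41 − 1)/tan33.1° = 38.97.
Effective surcharge at the founding depth q = γ·D_f = 19.7 × 2.51 = 49.447 kPa.
q_ult = c·N_c + q·N_q + 0.5·γ·B·N_γ
     = 20 × 38.973 + 49.447 × 26.406 + 0.5 × 19.7 × 1.5 × 24.8
     = 779.46 + 1305.7 + 366.42 = 2451.6 kPa.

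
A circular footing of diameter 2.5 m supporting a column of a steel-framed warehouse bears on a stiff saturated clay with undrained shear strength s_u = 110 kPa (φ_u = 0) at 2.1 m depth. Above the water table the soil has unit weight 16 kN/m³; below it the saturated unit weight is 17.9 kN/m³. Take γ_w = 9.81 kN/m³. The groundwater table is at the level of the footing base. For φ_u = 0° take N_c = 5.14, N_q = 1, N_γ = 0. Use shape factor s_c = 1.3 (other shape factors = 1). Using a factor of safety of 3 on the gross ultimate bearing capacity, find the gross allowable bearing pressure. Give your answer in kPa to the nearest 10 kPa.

Overburden at base level: q = 16 × 2.1 = 33.6 kPa.
Cohesion term c·N_c·s_c = 110 × 5.14 × 1.3 = 735.02 kPa; surcharge term q·N_q = 33.6 × 1 = 33.6 kPa.
q_ult = 735.02 + 33.6 = 768.62 kPa.
q_all = 768.62 / 3 = 256.21 kPa.

q_all ≈ 260 kPa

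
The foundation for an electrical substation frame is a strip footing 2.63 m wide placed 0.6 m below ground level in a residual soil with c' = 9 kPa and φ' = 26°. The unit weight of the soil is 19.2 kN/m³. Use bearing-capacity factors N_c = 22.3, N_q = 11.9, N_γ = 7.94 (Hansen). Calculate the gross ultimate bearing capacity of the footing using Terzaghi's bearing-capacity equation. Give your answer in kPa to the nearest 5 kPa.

q_ult ≈ 540 kPa

Overburden at base level: q = 19.2 × 0.6 = 11.52 kPa.
Cohesion term c·N_c = 9 × 22.3 = 200.7 kPa; surcharge term q·N_q = 11.52 × 11.9 = 137.09 kPa; self-weight term 0.5·γ·B·N_γ = 0.5 × 19.2 × 2.63 × 7.94 = 200.47 kPa.
q_ult = 200.7 + 137.09 + 200.47 = 538.26 kPa.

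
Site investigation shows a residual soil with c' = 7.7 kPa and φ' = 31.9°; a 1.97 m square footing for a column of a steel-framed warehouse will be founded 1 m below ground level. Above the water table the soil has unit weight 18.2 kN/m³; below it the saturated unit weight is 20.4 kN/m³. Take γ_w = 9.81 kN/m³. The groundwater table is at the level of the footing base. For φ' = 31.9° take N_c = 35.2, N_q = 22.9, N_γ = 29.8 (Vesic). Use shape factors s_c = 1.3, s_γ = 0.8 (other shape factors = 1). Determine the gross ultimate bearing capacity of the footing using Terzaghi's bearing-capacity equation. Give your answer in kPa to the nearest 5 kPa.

q_ult ≈ 1020 kPa

Effective surcharge at the founding depth q = γ·D_f = 18.2 × 1 = 18.2 kPa.
The water table coincides with the base, so in the self-weight term γ → γ' = 10.59 kN/m³.
q_ult = c·N_c·s_c + q·N_q + 0.5·γ·B·N_γ·s_γ
     = 7.7 × 35.2 × 1.3 + 18.2 × 22.9 + 0.5 × 10.59 × 1.97 × 29.8 × 0.8
     = 352.35 + 416.78 + 248.68 = 1017.8 kPa.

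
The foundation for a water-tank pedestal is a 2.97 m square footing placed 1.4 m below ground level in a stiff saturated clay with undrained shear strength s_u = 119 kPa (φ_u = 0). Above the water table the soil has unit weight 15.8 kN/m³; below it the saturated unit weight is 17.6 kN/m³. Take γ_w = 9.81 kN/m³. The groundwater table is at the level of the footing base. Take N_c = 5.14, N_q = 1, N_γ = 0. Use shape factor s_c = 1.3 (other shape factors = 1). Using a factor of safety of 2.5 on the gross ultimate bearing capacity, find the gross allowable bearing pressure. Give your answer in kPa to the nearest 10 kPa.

Overburden at base level: q = 15.8 × 1.4 = 22.12 kPa.
Cohesion term c·N_c·s_c = 119 × 5.14 × 1.3 = 795.16 kPa; surcharge term q·N_q = 22.12 × 1 = 22.12 kPa.
q_ult = 795.16 + 22.12 = 817.28 kPa.
q_all = 817.28 / 2.5 = 326.91 kPa.

q_all ≈ 330 kPa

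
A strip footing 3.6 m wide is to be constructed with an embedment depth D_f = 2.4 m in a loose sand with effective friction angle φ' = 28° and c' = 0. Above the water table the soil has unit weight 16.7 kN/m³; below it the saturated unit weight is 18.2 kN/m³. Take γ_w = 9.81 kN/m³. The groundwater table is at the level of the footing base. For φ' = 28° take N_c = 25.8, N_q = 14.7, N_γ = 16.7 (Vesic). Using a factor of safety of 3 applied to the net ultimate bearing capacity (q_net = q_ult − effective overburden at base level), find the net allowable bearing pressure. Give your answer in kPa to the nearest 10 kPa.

Overburden at base level: q = 16.7 × 2.4 = 40.08 kPa.
Below the base the soil is submerged, so the ½γBN_γ term uses γ' = 18.2 − 9.81 = 8.39 kN/m³.
Surcharge term q·N_q = 40.08 × 14.7 = 589.18 kPa; self-weight term 0.5·γ·B·N_γ = 0.5 × 8.39 × 3.6 × 16.7 = 252.2 kPa.
q_ult = 589.18 + 252.2 = 841.38 kPa.
Net ultimate: q_net = 841.38 − 40.08 = 801.3 kPa.
q_all(net) = 801.3 / 3 = 267.1 kPa.

q_all(net) ≈ 270 kPa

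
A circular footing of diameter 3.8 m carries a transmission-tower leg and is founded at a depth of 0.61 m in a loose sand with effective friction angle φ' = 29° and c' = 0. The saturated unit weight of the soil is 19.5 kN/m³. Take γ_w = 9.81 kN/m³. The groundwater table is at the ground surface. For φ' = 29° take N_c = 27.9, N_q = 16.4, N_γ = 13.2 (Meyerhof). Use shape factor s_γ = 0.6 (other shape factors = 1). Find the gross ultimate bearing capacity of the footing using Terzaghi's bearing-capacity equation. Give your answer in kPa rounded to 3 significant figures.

Water table at ground surface, so effective unit weight γ' = 19.5 − 9.81 = 9.69 kN/m³ is used throughout; overburden q = 9.69 × 0.61 = 5.9109 kPa; the same γ' applies in the ½γBN_γ term.
Surcharge term q·N_q = 5.9109 × 16.4 = 96.939 kPa; self-weight term 0.5·γ·B·N_γ·s_γ = 0.5 × 9.69 × 3.8 × 13.2 × 0.6 = 145.82 kPa.
q_ult = 96.939 + 145.82 = 242.75 kPa.

q_ult ≈ 243 kPa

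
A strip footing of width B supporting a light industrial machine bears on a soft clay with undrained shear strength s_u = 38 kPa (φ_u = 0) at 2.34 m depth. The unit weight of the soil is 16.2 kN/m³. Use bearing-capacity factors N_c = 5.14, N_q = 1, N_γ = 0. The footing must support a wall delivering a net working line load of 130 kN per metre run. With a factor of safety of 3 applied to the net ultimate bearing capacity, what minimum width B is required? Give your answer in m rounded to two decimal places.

B = 2.00 m

Overburden at base level: q = 16.2 × 2.34 = 37.908 kPa.
Cohesion term c·N_c = 38 × 5.14 = 195.32 kPa; surcharge term q·N_q = 37.908 × 1 = 37.908 kPa.
q_ult = 195.32 + 37.908 = 233.23 kPa.
For φ = 0 the ½γBN_γ term vanishes, so q_ult is independent of B. q_net = 233.23 − 37.908 = 195.32 kPa; q_all(net) = 195.32/3 = 65.107 kPa.
Required width B = w / q_all(net) = 130 / 65.107 = 1.997 m.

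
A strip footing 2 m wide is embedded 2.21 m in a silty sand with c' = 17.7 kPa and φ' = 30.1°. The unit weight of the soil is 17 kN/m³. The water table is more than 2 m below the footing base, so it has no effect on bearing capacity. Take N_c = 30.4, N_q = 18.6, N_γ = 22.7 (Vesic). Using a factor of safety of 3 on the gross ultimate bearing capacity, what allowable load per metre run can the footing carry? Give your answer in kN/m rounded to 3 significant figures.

q = γ·D_f = 17 × 2.21 = 37.57 kPa.
c·N_c = 17.7 × 30.4 = 538.08 kPa
q·N_q = 37.57 × 18.6 = 698.8 kPa
0.5·γ·B·N_γ = 0.5 × 17 × 2 × 22.7 = 385.9 kPa
q_ult = 538.08 + 698.8 + 385.9 = 1622.8 kPa.
Gross allowable pressure q_all = 1622.8 / 3 = 540.93 kPa.
Allowable wall load = q_all × B = 540.93 × 2 = 1081.9 kN per metre run.

≈ 1080 kN/m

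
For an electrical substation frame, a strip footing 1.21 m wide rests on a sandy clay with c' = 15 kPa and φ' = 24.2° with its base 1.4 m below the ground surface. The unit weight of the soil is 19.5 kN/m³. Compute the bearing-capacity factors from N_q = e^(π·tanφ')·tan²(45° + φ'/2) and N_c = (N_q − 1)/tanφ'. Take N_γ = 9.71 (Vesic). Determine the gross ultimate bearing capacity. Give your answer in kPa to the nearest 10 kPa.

tan24.2° = 0.4494, so N_q = e^(π×0.4494)·tan²(57.1°) = 4.104 × 2.389 = 9.81.
N_c = (9.81 − 1)/tan24.2° = 19.59.
Overburden at base level: q = 19.5 × 1.4 = 27.3 kPa.
Cohesion term c·N_c = 15 × 19.593 = 293.89 kPa; surcharge term q·N_q = 27.3 × 9.8053 = 267.69 kPa; self-weight term 0.5·γ·B·N_γ = 0.5 × 19.5 × 1.21 × 9.71 = 114.55 kPa.
q_ult = 293.89 + 267.69 + 114.55 = 676.13 kPa.

q_ult ≈ 680 kPa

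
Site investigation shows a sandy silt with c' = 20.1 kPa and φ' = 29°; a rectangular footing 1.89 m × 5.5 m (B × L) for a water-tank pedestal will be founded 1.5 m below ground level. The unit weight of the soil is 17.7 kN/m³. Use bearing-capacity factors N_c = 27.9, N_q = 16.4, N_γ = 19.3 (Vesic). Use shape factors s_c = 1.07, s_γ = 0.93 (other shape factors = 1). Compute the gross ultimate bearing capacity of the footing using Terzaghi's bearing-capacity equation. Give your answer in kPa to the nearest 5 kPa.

q_ult ≈ 1335 kPa

q = γ·D_f = 17.7 × 1.5 = 26.55 kPa.
c·N_c·s_c = 20.1 × 27.9 × 1.07 = 600.05 kPa
q·N_q = 26.55 × 16.4 = 435.42 kPa
0.5·γ·B·N_γ·s_γ = 0.5 × 17.7 × 1.89 × 19.3 × 0.93 = 300.22 kPa
q_ult = 600.05 + 435.42 + 300.22 = 1335.7 kPa.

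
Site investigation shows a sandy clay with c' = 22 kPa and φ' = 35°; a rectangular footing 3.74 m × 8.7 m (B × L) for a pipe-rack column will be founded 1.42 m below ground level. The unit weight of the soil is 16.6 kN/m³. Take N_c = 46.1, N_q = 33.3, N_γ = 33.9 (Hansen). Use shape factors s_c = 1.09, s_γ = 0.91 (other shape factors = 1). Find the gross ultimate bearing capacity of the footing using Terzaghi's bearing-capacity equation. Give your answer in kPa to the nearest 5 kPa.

q = γ·D_f = 16.6 × 1.42 = 23.572 kPa.
c·N_c·s_c = 22 × 46.1 × 1.09 = 1105.5 kPa
q·N_q = 23.572 × 33.3 = 784.95 kPa
0.5·γ·B·N_γ·s_γ = 0.5 × 16.6 × 3.74 × 33.9 × 0.91 = 957.61 kPa
q_ult = 1105.5 + 784.95 + 957.61 = 2848 kPa.

q_ult ≈ 2850 kPa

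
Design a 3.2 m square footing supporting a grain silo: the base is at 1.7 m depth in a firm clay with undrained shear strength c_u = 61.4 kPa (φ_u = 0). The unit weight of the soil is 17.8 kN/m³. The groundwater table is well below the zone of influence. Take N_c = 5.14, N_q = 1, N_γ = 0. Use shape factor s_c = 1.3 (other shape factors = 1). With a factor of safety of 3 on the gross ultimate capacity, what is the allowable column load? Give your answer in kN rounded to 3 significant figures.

q = γ·D_f = 17.8 × 1.7 = 30.26 kPa.
c·N_c·s_c = 61.4 × 5.14 × 1.3 = 410.27 kPa
q·N_q = 30.26 × 1 = 30.26 kPa
q_ult = 410.27 + 30.26 = 440.53 kPa.
Gross allowable pressure q_all = 440.53 / 3 = 146.84 kPa.
Footing area = 10.24 m², so allowable column load = 146.84 × 10.24 = 1503.7 kN.

P_all ≈ 1500 kN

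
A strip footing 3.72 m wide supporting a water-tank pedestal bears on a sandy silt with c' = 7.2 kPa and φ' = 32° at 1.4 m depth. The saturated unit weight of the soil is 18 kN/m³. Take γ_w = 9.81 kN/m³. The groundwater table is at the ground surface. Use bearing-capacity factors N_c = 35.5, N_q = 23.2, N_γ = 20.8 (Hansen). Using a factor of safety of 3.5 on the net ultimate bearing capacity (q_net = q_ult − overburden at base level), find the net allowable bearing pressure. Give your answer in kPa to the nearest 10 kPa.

q_all(net) ≈ 240 kPa

γ' = 18 − 9.81 = 8.19 kN/m³ (submerged throughout). q = 8.19 × 1.4 = 11.466 kPa; the same γ' applies in the ½γBN_γ term.
c·N_c = 7.2 × 35.5 = 255.6 kPa
q·N_q = 11.466 × 23.2 = 266.01 kPa
0.5·γ·B·N_γ = 0.5 × 8.19 × 3.72 × 20.8 = 316.85 kPa
q_ult = 255.6 + 266.01 + 316.85 = 838.47 kPa.
q_net = 838.47 − 11.466 = 827 kPa.
q_all(net) = 827 / 3.5 = 236.29 kPa.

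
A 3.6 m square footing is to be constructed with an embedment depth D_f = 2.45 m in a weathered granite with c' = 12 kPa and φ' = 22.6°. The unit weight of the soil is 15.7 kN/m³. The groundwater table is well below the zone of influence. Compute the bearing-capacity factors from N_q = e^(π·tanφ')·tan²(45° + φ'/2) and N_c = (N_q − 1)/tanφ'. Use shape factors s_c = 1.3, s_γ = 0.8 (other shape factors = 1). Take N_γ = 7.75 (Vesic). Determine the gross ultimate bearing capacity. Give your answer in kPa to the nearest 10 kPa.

q_ult ≈ 770 kPa

tan22.6° = 0.4163, so N_q = e^(π×0.4163)·tan²(56.3°) = 3.698 × 2.248 = 8.31.
N_c = (8.31 − 1)/tan22.6° = 17.57.
q = γ·D_f = 15.7 × 2.45 = 38.465 kPa.
c·N_c·s_c = 12 × 17.57 × 1.3 = 274.09 kPa
q·N_q = 38.465 × 8.3136 = 319.78 kPa
0.5·γ·B·N_γ·s_γ = 0.5 × 15.7 × 3.6 × 7.75 × 0.8 = 175.21 kPa
q_ult = 274.09 + 319.78 + 175.21 = 769.09 kPa.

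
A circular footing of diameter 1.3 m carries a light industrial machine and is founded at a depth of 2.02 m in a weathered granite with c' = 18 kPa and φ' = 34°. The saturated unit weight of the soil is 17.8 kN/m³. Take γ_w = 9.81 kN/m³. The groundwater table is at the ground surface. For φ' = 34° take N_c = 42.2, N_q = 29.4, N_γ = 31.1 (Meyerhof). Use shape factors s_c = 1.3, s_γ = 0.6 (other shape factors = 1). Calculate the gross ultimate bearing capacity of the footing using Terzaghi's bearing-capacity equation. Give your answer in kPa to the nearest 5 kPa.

γ' = 17.8 − 9.81 = 7.99 kN/m³ (submerged throughout). q = 7.99 × 2.02 = 16.14 kPa; the same γ' applies in the ½γBN_γ term.
c·N_c·s_c = 18 × 42.2 × 1.3 = 987.48 kPa
q·N_q = 16.14 × 29.4 = 474.51 kPa
0.5·γ·B·N_γ·s_γ = 0.5 × 7.99 × 1.3 × 31.1 × 0.6 = 96.911 kPa
q_ult = 987.48 + 474.51 + 96.911 = 1558.9 kPa.

q_ult ≈ 1560 kPa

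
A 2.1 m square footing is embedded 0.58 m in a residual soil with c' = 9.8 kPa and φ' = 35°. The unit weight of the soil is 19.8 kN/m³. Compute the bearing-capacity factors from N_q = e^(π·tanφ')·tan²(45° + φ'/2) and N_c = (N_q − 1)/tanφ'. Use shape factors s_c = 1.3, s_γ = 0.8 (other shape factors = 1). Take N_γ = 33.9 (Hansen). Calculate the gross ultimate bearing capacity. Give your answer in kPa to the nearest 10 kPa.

q_ult ≈ 1530 kPa

tan35° = 0.7002, so N_q = e^(π×0.7002)·tan²(62.5°) = 9.023 × 3.69 = 33.3.
N_c = (33.3 − 1)/tan35° = 46.12.
Overburden at base level: q = 19.8 × 0.58 = 11.484 kPa.
Cohesion term c·N_c·s_c = 9.8 × 46.124 × 1.3 = 587.61 kPa; surcharge term q·N_q = 11.484 × 33.296 = 382.37 kPa; self-weight term 0.5·γ·B·N_γ·s_γ = 0.5 × 19.8 × 2.1 × 33.9 × 0.8 = 563.82 kPa.
q_ult = 587.61 + 382.37 + 563.82 = 1533.8 kPa.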